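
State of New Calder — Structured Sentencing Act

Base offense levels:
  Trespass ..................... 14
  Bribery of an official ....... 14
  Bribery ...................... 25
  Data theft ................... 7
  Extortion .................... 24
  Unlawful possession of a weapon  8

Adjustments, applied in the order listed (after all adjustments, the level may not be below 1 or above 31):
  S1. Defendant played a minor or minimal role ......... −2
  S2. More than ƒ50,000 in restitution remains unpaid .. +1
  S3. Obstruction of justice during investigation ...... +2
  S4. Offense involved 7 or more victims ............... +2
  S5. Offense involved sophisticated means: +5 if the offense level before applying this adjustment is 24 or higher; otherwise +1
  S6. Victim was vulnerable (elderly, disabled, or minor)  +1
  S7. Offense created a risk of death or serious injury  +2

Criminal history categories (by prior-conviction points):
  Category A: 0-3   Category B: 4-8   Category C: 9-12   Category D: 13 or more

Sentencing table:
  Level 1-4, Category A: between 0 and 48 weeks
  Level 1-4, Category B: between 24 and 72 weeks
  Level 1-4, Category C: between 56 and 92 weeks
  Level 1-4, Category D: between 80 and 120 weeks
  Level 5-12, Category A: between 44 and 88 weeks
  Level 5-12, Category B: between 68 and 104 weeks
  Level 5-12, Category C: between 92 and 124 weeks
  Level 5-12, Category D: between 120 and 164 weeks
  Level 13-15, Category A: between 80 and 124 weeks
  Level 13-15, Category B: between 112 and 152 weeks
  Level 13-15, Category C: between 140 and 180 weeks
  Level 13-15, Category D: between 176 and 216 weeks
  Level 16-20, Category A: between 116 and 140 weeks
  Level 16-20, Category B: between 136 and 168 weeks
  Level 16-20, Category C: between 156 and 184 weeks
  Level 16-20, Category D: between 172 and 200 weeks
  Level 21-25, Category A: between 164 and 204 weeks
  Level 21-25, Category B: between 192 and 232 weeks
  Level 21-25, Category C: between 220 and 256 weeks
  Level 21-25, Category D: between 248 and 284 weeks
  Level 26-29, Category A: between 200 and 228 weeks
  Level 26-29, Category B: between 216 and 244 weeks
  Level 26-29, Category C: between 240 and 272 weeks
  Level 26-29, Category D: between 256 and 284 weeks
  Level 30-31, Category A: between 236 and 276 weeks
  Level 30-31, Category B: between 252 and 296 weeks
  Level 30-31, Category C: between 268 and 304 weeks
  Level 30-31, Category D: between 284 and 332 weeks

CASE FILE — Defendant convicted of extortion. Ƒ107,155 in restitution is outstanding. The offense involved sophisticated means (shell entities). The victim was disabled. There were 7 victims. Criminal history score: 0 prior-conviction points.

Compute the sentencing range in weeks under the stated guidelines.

Base offense level for extortion: 24.
S1 does not apply.
S2 applies: 24 + 1 = 25.
S3 does not apply.
S4 applies: 25 + 2 = 27.
S5 applies (level before this adjustment is 27 ≥ 24, so +5): 27 + 5 = 32.
S6 applies: 32 + 1 = 33.
Level 33 exceeds the maximum of 31; capped at 31.
Final offense level: 31.
Criminal history: 0 prior points → Category A (0-3).
Level 31 falls in the 30-31 band.
Grid: Level 30-31 × Category A = 236-276 weeks.

236-276 weeks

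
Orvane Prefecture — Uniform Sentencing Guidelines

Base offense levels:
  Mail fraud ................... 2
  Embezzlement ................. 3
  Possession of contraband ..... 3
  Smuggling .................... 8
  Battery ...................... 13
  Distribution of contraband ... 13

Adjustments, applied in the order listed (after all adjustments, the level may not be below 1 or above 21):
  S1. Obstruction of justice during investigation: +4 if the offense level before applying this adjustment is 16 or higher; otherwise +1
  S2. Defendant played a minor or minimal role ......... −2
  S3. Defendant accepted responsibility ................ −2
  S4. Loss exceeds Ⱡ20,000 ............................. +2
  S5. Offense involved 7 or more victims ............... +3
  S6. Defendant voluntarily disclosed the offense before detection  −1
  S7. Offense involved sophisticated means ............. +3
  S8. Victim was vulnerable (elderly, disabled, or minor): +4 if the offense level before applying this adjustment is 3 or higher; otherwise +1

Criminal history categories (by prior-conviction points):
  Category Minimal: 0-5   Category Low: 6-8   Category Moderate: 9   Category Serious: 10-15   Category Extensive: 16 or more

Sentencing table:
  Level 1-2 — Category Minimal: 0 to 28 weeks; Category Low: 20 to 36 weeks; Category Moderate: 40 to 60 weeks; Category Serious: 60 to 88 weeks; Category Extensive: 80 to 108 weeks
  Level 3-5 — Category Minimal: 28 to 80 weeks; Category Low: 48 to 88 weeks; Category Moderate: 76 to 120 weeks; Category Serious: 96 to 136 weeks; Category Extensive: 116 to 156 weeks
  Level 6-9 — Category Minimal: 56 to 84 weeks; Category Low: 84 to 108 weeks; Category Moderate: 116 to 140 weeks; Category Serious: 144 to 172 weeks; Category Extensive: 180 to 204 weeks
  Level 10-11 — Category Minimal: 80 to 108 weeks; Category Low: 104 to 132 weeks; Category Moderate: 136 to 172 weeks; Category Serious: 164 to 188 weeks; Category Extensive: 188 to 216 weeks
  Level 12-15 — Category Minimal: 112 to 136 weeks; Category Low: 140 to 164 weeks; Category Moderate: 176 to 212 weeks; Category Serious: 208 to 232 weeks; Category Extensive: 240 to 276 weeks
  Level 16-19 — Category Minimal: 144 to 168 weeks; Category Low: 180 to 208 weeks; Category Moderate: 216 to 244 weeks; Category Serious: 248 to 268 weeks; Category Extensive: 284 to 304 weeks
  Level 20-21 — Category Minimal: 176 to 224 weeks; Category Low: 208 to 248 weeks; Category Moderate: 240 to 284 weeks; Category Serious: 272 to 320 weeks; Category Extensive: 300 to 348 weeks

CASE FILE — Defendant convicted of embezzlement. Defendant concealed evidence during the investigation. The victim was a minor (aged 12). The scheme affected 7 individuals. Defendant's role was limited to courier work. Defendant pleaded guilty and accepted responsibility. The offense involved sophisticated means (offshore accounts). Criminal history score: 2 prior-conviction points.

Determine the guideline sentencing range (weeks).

Base offense level for embezzlement: 3.
S1 applies (level before this adjustment is 3 < 16, so +1): 3 + 1 = 4.
S2 applies: 4 − 2 = 2.
S3 applies: 2 − 2 = 0.
S5 applies: 0 + 3 = 3.
S7 applies: 3 + 3 = 6.
S8 applies (level before this adjustment is 6 ≥ 3, so +4): 6 + 4 = 10.
Final offense level: 10.
Criminal history: 2 prior points → Category Minimal (0-5).
Level 10 falls in the 10-11 band.
Grid: Level 10-11 × Category Minimal = 80-108 weeks.

80-108 weeks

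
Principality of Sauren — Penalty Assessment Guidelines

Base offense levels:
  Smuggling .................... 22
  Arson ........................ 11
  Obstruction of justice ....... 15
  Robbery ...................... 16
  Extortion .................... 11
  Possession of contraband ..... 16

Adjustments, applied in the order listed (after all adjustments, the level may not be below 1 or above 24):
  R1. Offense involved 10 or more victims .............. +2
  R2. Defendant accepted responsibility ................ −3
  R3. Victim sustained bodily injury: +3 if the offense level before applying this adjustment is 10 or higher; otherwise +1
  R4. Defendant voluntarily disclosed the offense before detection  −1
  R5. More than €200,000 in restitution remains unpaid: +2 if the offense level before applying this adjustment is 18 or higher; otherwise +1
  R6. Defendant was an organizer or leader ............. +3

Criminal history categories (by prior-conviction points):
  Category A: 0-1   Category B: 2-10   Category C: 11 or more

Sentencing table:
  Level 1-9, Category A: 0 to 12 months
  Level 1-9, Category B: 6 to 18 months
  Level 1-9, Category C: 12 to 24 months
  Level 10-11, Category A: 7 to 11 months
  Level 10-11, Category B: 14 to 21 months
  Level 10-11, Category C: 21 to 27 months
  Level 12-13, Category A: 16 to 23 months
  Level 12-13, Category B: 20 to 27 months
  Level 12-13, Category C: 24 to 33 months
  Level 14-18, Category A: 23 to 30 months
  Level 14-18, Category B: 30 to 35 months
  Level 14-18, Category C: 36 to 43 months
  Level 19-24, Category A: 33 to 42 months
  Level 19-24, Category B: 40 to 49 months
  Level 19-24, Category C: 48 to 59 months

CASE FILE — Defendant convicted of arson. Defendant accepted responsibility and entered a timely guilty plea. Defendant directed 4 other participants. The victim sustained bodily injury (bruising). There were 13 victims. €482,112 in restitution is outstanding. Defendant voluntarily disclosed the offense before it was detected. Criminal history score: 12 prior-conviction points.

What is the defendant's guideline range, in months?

36-43 months

Base offense level for arson: 11.
R1 applies: 11 + 2 = 13.
R2 applies: 13 − 3 = 10.
R3 applies (level before this adjustment is 10 ≥ 10, so +3): 10 + 3 = 13.
R4 applies: 13 − 1 = 12.
R5 applies (level before this adjustment is 12 < 18, so +1): 12 + 1 = 13.
R6 applies: 13 + 3 = 16.
Final offense level: 16.
Criminal history: 12 prior points → Category C (11+).
Level 16 falls in the 14-18 band.
Grid: Level 14-18 × Category C = 36-43 months.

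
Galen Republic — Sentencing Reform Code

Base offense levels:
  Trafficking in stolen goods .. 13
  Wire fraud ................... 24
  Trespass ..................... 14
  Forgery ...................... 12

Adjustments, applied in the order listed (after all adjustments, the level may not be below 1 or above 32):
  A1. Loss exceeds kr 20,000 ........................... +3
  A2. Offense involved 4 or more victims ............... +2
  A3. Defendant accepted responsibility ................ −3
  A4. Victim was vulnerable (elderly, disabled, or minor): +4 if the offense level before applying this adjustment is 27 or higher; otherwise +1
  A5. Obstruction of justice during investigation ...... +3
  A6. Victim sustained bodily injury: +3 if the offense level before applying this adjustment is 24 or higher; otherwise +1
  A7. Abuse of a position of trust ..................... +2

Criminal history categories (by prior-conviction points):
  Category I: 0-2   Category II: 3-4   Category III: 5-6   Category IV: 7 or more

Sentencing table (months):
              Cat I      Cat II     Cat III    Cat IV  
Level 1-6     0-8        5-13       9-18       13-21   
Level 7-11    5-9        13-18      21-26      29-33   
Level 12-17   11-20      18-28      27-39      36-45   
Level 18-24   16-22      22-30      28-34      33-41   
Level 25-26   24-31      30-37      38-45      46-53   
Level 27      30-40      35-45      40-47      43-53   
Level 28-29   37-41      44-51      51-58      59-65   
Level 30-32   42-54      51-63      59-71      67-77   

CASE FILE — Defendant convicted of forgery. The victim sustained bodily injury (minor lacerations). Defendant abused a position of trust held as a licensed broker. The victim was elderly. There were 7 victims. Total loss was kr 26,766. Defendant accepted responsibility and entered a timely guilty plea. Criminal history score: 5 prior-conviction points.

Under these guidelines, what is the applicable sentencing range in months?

Base offense level for forgery: 12.
A1 applies: 12 + 3 = 15.
A2 applies: 15 + 2 = 17.
A3 applies: 17 − 3 = 14.
A4 applies (level before this adjustment is 14 < 27, so +1): 14 + 1 = 15.
A5 does not apply.
A6 applies (level before this adjustment is 15 < 24, so +1): 15 + 1 = 16.
A7 applies: 16 + 2 = 18.
Final offense level: 18.
Criminal history: 5 prior points → Category III (5-6).
Level 18 falls in the 18-24 band.
Grid: Level 18-24 × Category III = 28-34 months.

28-34 months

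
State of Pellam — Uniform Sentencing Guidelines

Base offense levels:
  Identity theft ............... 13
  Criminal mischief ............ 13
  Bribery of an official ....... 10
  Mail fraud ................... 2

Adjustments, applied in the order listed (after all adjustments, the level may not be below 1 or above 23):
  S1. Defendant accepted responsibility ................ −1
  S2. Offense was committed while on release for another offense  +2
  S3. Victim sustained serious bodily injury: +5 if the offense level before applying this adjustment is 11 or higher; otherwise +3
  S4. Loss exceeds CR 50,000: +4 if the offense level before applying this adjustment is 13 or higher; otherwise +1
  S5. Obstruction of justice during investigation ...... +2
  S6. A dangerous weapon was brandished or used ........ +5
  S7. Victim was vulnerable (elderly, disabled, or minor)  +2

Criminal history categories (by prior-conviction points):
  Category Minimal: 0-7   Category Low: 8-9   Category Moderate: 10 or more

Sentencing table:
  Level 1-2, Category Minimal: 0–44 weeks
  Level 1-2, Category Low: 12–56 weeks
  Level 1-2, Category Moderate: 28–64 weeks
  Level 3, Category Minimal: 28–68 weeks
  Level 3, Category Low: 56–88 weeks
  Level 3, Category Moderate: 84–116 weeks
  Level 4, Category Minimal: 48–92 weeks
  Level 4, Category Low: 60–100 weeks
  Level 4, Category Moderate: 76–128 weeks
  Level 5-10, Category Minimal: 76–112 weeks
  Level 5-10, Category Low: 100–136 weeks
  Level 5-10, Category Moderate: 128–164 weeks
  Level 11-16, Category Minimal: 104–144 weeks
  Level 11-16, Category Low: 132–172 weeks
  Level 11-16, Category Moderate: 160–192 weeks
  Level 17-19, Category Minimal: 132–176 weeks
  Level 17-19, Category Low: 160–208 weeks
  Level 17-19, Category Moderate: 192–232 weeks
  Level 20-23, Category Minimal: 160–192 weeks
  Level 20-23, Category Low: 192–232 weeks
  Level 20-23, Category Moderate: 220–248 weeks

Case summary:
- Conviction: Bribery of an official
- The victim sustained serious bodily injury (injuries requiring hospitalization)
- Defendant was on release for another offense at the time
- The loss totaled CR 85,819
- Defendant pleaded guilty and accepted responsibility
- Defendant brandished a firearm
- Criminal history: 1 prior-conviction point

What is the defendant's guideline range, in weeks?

160-192 weeks

Base offense level for bribery of an official: 10.
S1 applies: 10 − 1 = 9.
S2 applies: 9 + 2 = 11.
S3 applies (level before this adjustment is 11 ≥ 11, so +5): 11 + 5 = 16.
S4 applies (level before this adjustment is 16 ≥ 13, so +4): 16 + 4 = 20.
S5 does not apply.
S6 applies: 20 + 5 = 25.
Level 25 exceeds the maximum of 23; capped at 23.
Final offense level: 23.
Criminal history: 1 prior point → Category Minimal (0-7).
Level 23 falls in the 20-23 band.
Grid: Level 20-23 × Category Minimal = 160-192 weeks.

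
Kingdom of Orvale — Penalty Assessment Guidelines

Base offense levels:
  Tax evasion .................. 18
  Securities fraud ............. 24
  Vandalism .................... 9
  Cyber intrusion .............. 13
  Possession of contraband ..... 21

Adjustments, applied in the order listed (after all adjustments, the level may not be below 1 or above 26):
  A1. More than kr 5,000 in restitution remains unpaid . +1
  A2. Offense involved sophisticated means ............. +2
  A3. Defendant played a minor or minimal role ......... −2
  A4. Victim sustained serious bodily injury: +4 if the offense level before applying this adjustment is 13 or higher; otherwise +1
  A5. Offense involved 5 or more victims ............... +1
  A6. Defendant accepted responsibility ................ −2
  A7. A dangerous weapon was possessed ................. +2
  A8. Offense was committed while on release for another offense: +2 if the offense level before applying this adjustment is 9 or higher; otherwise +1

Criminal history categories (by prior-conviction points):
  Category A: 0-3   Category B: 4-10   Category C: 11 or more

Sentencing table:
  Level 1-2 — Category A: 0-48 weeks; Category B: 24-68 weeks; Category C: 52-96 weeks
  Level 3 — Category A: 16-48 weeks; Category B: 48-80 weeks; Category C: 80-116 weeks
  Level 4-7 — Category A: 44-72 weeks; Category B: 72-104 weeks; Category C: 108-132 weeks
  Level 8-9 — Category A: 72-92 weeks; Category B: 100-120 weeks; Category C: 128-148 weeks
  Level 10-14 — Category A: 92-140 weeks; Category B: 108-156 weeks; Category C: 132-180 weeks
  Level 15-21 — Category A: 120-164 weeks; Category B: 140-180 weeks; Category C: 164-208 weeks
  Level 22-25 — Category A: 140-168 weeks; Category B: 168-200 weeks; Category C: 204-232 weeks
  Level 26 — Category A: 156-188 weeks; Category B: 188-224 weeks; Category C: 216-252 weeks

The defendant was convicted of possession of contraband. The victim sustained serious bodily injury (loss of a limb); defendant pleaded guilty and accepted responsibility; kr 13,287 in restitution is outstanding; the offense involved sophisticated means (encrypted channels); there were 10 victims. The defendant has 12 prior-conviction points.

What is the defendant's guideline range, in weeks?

216-252 weeks

Base offense level for possession of contraband: 21.
A1 applies: 21 + 1 = 22.
A2 applies: 22 + 2 = 24.
A4 applies (level before this adjustment is 24 ≥ 13, so +4): 24 + 4 = 28.
A5 applies: 28 + 1 = 29.
A6 applies: 29 − 2 = 27.
A7 does not apply.
A8 does not apply.
Level 27 exceeds the maximum of 26; capped at 26.
Final offense level: 26.
Criminal history: 12 prior points → Category C (11+).
Level 26 falls in the 26 band.
Grid: Level 26 × Category C = 216-252 weeks.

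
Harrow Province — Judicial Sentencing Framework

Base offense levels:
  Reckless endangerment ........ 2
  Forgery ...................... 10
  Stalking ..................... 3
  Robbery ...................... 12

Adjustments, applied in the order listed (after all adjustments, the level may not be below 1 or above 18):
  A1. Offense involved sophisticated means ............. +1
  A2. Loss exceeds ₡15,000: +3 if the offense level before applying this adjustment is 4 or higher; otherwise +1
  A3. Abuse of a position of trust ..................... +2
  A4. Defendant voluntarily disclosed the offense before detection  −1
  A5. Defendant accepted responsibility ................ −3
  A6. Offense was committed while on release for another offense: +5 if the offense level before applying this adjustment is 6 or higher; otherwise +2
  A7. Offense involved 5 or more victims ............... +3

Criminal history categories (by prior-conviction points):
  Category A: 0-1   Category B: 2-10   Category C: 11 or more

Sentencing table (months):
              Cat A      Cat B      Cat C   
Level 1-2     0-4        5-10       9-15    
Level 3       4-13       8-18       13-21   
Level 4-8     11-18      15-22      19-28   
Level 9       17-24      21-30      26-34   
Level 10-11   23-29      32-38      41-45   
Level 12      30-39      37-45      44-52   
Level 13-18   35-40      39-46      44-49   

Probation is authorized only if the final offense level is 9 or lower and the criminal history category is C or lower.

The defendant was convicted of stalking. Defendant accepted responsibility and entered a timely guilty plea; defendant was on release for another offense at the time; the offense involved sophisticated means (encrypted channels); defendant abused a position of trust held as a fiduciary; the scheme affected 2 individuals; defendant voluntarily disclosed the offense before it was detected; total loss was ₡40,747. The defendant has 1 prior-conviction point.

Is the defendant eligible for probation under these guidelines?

Yes

Base offense level for stalking: 3.
A1 applies: 3 + 1 = 4.
A2 applies (level before this adjustment is 4 ≥ 4, so +3): 4 + 3 = 7.
A3 applies: 7 + 2 = 9.
A4 applies: 9 − 1 = 8.
A5 applies: 8 − 3 = 5.
A6 applies (level before this adjustment is 5 < 6, so +2): 5 + 2 = 7.
A7 does not apply.
Final offense level: 7.
Criminal history: 1 prior point → Category A (0-1).
Level 7 falls in the 4-8 band.
Grid: Level 4-8 × Category A = 11-18 months.
Probation check: level 7 ≤ 9 and category A ≤ C → eligible.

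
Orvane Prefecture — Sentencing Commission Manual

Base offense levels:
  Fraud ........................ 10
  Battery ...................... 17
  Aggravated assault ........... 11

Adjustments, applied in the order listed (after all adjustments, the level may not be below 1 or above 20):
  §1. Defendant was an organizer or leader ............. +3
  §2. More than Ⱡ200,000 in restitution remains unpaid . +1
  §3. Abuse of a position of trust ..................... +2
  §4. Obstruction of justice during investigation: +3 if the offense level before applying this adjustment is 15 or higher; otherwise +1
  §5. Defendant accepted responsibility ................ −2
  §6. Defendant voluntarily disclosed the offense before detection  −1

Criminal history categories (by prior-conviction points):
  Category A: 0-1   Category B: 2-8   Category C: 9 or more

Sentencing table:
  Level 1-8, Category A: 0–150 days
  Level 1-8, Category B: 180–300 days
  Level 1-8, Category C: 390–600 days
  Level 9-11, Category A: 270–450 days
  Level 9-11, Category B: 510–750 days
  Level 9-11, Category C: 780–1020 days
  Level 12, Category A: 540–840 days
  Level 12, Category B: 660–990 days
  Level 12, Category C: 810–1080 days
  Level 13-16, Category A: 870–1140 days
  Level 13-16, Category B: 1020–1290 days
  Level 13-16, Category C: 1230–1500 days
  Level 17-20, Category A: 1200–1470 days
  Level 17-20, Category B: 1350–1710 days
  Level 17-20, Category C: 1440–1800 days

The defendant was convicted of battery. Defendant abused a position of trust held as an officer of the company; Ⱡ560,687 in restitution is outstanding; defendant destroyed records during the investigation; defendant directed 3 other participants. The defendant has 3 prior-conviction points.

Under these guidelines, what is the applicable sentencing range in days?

1350-1710 days

Base offense level for battery: 17.
§1 applies: 17 + 3 = 20.
§2 applies: 20 + 1 = 21.
§3 applies: 21 + 2 = 23.
§4 applies (level before this adjustment is 23 ≥ 15, so +3): 23 + 3 = 26.
Level 26 exceeds the maximum of 20; capped at 20.
Final offense level: 20.
Criminal history: 3 prior points → Category B (2-8).
Level 20 falls in the 17-20 band.
Grid: Level 17-20 × Category B = 1350-1710 days.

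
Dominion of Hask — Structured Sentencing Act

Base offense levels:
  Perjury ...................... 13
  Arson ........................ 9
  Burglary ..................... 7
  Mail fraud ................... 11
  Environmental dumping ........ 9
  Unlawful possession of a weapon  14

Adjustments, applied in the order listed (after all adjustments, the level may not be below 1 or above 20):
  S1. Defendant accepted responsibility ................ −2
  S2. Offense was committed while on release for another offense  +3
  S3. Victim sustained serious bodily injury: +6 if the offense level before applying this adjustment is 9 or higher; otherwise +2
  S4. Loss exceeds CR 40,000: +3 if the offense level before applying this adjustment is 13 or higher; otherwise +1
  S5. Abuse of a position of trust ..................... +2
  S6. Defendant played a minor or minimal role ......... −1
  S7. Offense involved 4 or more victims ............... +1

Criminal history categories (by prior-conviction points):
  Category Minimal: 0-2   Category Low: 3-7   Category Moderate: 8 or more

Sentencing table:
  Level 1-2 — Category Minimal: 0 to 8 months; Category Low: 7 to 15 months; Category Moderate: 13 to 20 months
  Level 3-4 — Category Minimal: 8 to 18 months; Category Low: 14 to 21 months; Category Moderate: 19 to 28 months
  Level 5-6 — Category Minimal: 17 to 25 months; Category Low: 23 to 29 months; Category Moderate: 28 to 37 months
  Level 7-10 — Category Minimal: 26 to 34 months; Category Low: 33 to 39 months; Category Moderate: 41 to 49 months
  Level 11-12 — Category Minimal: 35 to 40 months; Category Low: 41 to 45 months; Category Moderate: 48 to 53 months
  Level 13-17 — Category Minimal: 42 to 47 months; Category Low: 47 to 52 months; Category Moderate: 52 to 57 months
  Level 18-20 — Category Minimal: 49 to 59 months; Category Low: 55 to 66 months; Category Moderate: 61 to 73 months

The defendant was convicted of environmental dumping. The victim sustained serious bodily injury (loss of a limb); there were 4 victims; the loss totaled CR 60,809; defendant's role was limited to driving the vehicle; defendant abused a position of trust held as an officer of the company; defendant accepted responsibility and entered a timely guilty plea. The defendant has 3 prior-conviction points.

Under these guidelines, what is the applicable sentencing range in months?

Base offense level for environmental dumping: 9.
S1 applies: 9 − 2 = 7.
S2 does not apply.
S3 applies (level before this adjustment is 7 < 9, so +2): 7 + 2 = 9.
S4 applies (level before this adjustment is 9 < 13, so +1): 9 + 1 = 10.
S5 applies: 10 + 2 = 12.
S6 applies: 12 − 1 = 11.
S7 applies: 11 + 1 = 12.
Final offense level: 12.
Criminal history: 3 prior points → Category Low (3-7).
Level 12 falls in the 11-12 band.
Grid: Level 11-12 × Category Low = 41-45 months.

41-45 months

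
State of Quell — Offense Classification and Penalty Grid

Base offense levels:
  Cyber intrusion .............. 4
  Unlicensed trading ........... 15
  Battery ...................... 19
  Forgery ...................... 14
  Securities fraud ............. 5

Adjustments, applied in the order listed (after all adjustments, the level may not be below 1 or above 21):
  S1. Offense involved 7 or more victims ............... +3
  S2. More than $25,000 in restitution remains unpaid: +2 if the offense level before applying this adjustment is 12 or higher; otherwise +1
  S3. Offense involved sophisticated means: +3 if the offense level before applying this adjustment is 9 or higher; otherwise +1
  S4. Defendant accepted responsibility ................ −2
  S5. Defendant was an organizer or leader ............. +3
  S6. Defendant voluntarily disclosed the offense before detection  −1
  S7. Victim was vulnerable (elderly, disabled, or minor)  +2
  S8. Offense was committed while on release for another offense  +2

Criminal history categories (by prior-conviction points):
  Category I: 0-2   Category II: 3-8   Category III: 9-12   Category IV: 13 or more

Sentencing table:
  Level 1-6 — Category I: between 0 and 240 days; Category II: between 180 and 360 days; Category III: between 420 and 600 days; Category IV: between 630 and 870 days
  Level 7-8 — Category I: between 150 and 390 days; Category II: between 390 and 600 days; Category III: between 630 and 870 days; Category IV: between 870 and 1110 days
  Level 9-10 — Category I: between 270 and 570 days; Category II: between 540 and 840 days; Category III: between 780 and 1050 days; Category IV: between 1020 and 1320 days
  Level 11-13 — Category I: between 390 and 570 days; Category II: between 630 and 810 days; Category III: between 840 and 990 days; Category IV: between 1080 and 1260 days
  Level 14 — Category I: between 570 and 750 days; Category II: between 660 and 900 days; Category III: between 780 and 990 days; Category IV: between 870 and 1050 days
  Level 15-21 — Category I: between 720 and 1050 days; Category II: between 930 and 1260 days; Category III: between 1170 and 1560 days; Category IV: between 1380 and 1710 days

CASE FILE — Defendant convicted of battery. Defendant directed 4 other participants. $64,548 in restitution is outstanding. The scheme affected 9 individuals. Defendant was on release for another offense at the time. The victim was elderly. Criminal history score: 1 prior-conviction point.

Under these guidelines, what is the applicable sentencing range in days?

Base offense level for battery: 19.
S1 applies: 19 + 3 = 22.
S2 applies (level before this adjustment is 22 ≥ 12, so +2): 22 + 2 = 24.
S4 does not apply.
S5 applies: 24 + 3 = 27.
S7 applies: 27 + 2 = 29.
S8 applies: 29 + 2 = 31.
Level 31 exceeds the maximum of 21; capped at 21.
Final offense level: 21.
Criminal history: 1 prior point → Category I (0-2).
Level 21 falls in the 15-21 band.
Grid: Level 15-21 × Category I = 720-1050 days.

720-1050 days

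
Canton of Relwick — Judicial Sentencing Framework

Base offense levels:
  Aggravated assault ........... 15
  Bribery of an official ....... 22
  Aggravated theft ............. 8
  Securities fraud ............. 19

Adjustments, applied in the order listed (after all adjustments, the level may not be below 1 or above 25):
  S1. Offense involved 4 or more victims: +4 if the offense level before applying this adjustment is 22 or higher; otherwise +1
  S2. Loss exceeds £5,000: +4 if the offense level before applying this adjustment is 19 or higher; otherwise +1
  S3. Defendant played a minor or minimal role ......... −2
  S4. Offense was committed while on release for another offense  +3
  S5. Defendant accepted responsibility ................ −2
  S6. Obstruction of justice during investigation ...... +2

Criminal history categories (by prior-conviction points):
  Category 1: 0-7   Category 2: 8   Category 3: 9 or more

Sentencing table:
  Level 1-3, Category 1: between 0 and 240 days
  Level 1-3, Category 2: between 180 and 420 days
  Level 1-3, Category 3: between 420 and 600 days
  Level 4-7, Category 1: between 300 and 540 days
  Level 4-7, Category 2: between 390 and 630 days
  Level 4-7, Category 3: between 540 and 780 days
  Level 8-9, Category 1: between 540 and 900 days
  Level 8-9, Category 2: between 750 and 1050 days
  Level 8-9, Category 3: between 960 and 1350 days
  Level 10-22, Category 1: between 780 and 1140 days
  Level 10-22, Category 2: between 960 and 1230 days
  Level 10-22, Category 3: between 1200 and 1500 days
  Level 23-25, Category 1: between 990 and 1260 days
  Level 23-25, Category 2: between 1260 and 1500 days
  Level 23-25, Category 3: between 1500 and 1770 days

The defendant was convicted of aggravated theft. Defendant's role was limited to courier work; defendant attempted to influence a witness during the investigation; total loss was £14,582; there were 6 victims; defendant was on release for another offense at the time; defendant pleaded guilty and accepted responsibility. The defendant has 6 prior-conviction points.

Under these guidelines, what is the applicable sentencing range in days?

780-1140 days

Base offense level for aggravated theft: 8.
S1 applies (level before this adjustment is 8 < 22, so +1): 8 + 1 = 9.
S2 applies (level before this adjustment is 9 < 19, so +1): 9 + 1 = 10.
S3 applies: 10 − 2 = 8.
S4 applies: 8 + 3 = 11.
S5 applies: 11 − 2 = 9.
S6 applies: 9 + 2 = 11.
Final offense level: 11.
Criminal history: 6 prior points → Category 1 (0-7).
Level 11 falls in the 10-22 band.
Grid: Level 10-22 × Category 1 = 780-1140 days.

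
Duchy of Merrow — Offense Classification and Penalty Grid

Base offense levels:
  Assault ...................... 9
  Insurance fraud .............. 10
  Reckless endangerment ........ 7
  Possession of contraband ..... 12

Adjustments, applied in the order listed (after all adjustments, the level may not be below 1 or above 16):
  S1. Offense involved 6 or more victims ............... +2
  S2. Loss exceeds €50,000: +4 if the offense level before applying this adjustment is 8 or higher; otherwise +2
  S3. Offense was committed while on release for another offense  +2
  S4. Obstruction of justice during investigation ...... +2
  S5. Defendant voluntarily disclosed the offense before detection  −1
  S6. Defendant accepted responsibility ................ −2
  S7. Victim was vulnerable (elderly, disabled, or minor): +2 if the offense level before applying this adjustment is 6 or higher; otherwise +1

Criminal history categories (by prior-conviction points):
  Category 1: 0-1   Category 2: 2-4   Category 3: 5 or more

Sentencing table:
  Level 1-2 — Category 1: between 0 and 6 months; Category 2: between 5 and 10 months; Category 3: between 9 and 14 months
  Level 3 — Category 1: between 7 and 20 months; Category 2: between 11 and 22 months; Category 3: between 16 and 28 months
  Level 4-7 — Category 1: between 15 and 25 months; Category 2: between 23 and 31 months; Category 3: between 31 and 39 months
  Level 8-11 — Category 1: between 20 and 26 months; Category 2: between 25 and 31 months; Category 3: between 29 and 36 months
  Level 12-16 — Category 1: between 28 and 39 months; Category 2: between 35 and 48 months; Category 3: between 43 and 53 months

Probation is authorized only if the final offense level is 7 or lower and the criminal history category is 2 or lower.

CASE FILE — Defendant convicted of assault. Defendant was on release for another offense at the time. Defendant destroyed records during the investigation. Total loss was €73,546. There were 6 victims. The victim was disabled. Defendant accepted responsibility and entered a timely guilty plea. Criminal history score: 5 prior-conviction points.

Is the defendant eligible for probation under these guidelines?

No

Base offense level for assault: 9.
S1 applies: 9 + 2 = 11.
S2 applies (level before this adjustment is 11 ≥ 8, so +4): 11 + 4 = 15.
S3 applies: 15 + 2 = 17.
S4 applies: 17 + 2 = 19.
S6 applies: 19 − 2 = 17.
S7 applies (level before this adjustment is 17 ≥ 6, so +2): 17 + 2 = 19.
Level 19 exceeds the maximum of 16; capped at 16.
Final offense level: 16.
Criminal history: 5 prior points → Category 3 (5+).
Level 16 falls in the 12-16 band.
Grid: Level 12-16 × Category 3 = 43-53 months.
Probation check: level 16 > 7 and category 3 > 2 → not eligible.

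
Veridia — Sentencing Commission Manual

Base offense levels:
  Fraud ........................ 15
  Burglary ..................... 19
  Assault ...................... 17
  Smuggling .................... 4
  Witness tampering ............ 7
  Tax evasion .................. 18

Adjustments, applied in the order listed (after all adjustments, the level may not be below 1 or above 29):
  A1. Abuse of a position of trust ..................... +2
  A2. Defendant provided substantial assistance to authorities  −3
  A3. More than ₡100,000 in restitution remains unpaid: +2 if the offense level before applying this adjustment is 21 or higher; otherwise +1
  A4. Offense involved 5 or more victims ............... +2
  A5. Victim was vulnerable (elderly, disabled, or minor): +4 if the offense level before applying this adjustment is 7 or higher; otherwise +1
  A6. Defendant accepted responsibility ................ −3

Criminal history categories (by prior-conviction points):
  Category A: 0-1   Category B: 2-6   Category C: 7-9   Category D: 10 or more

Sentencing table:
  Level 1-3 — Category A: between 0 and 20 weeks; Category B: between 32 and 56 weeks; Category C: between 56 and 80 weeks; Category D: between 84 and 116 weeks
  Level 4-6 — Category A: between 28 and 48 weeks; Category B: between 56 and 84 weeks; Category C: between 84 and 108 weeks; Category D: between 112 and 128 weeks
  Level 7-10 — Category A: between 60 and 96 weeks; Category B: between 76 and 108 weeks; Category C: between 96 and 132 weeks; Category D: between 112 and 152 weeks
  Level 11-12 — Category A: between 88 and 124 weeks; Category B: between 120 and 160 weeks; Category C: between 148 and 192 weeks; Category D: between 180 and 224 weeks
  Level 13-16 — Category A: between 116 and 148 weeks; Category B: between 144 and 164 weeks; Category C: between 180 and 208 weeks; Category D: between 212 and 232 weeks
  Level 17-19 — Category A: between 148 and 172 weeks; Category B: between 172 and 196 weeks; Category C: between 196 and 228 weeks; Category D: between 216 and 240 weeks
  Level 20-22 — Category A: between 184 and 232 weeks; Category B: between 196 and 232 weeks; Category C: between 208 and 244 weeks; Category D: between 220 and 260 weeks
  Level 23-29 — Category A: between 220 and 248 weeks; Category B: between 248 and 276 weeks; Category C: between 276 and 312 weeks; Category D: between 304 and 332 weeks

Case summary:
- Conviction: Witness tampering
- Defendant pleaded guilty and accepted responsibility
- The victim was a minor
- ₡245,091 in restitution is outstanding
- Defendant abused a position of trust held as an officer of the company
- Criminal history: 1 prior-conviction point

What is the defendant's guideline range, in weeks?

88-124 weeks

Base offense level for witness tampering: 7.
A1 applies: 7 + 2 = 9.
A2 does not apply.
A3 applies (level before this adjustment is 9 < 21, so +1): 9 + 1 = 10.
A5 applies (level before this adjustment is 10 ≥ 7, so +4): 10 + 4 = 14.
A6 applies: 14 − 3 = 11.
Final offense level: 11.
Criminal history: 1 prior point → Category A (0-1).
Level 11 falls in the 11-12 band.
Grid: Level 11-12 × Category A = 88-124 weeks.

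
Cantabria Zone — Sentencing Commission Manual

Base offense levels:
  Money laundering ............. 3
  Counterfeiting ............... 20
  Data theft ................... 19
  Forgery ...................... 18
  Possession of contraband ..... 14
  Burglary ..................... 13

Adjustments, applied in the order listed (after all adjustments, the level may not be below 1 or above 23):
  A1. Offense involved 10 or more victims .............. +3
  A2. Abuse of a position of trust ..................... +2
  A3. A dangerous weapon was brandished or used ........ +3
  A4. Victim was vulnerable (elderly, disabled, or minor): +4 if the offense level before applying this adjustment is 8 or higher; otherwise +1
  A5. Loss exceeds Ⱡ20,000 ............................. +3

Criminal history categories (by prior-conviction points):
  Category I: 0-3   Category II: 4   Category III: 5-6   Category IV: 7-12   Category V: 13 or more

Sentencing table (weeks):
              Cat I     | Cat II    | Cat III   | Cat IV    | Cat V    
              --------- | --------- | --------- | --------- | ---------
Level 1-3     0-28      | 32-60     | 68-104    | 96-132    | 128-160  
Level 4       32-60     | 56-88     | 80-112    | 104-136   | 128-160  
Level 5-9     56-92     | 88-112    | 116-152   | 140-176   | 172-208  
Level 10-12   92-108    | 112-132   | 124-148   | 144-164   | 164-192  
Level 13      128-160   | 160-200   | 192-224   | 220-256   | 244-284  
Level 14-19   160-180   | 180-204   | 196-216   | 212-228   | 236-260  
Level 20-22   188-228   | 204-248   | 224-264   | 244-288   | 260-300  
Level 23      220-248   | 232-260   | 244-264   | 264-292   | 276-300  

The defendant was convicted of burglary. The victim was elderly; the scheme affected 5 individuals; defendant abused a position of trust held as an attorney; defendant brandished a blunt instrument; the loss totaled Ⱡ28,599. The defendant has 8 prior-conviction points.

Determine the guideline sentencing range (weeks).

Base offense level for burglary: 13.
A2 applies: 13 + 2 = 15.
A3 applies: 15 + 3 = 18.
A4 applies (level before this adjustment is 18 ≥ 8, so +4): 18 + 4 = 22.
A5 applies: 22 + 3 = 25.
Level 25 exceeds the maximum of 23; capped at 23.
Final offense level: 23.
Criminal history: 8 prior points → Category IV (7-12).
Level 23 falls in the 23 band.
Grid: Level 23 × Category IV = 264-292 weeks.

264-292 weeks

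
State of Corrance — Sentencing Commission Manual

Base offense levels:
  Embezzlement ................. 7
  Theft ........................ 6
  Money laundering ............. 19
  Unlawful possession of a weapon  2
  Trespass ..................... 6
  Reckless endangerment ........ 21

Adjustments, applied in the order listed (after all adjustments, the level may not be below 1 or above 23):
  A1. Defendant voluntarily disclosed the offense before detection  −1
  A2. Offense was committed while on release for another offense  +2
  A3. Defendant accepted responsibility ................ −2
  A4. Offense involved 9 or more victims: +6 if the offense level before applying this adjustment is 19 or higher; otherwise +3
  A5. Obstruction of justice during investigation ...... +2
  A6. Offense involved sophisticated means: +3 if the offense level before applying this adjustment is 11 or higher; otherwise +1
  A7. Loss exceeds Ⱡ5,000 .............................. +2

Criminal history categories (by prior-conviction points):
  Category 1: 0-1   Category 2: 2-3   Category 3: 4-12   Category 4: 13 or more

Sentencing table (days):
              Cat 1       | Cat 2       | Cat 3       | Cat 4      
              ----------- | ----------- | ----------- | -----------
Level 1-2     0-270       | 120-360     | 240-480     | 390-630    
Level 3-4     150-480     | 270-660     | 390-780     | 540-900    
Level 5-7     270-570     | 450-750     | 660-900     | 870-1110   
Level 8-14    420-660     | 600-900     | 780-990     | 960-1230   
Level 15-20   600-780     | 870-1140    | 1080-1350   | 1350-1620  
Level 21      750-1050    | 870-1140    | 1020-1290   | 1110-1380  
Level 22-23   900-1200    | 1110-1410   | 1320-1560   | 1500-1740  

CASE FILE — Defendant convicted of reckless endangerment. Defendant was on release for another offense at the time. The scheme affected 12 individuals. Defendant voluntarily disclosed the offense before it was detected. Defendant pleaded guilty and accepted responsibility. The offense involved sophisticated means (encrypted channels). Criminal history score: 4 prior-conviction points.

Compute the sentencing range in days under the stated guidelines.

1320-1560 days

Base offense level for reckless endangerment: 21.
A1 applies: 21 − 1 = 20.
A2 applies: 20 + 2 = 22.
A3 applies: 22 − 2 = 20.
A4 applies (level before this adjustment is 20 ≥ 19, so +6): 20 + 6 = 26.
A5 does not apply.
A6 applies (level before this adjustment is 26 ≥ 11, so +3): 26 + 3 = 29.
Level 29 exceeds the maximum of 23; capped at 23.
Final offense level: 23.
Criminal history: 4 prior points → Category 3 (4-12).
Level 23 falls in the 22-23 band.
Grid: Level 22-23 × Category 3 = 1320-1560 days.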